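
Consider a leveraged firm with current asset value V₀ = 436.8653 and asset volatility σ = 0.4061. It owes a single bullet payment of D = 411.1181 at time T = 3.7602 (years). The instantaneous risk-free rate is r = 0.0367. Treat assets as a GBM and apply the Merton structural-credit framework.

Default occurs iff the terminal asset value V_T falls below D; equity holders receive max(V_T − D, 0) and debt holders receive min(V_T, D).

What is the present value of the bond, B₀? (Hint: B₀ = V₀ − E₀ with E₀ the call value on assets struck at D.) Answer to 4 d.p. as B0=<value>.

d₁ = [ln(V₀/D) + (r + σ²/2)T] / (σ√T)
   = [ln(436.8653/411.1181) + (0.0367 + 0.5·0.4061²)·3.7602] / (0.4061·√3.7602)
   = [0.060744 + 0.448060] / 0.787478 = 0.646119
d₂ = d₁ − σ√T = 0.646119 − 0.787478 = -0.141359
N(d₁) = 0.740899,  N(d₂) = 0.443793,  e^(−rT) = 0.871099
E₀ = V₀·N(d₁) − D·e^(−rT)·N(d₂)
   = 436.8653·0.740899 − 411.1181·0.871099·0.443793 = 164.739723
B₀ = V₀ − E₀ = 436.8653 − 164.739723 = 272.125577

B0=272.1256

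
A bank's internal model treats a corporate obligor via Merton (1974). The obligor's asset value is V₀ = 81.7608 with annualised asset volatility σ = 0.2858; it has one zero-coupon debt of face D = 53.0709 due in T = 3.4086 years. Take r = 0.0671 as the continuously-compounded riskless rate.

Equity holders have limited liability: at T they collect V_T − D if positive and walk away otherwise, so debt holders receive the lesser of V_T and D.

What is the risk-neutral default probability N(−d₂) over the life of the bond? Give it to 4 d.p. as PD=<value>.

d₁ = [ln(V₀/D) + (r + σ²/2)T] / (σ√T)
   = [ln(81.7608/53.0709) + (0.0671 + 0.5·0.2858²)·3.4086] / (0.2858·√3.4086)
   = [0.432169 + 0.367927] / 0.527655 = 1.516324
d₂ = d₁ − σ√T = 1.516324 − 0.527655 = 0.988669
risk-neutral PD = N(−d₂) = N(-0.988669) = 0.161413

PD=0.1614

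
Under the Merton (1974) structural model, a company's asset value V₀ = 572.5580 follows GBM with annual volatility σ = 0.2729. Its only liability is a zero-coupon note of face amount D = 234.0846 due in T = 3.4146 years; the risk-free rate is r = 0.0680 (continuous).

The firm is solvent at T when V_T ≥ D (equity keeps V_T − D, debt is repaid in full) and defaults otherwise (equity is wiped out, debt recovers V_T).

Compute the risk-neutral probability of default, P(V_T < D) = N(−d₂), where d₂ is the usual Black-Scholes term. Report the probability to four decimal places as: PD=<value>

PD=0.0237

d₁ = [ln(V₀/D) + (r + σ²/2)T] / (σ√T)
   = [ln(572.5580/234.0846) + (0.0680 + 0.5·0.2729²)·3.4146] / (0.2729·√3.4146)
   = [0.894431 + 0.359343] / 0.504282 = 2.486257
d₂ = d₁ − σ√T = 2.486257 − 0.504282 = 1.981975
risk-neutral PD = N(−d₂) = N(-1.981975) = 0.023741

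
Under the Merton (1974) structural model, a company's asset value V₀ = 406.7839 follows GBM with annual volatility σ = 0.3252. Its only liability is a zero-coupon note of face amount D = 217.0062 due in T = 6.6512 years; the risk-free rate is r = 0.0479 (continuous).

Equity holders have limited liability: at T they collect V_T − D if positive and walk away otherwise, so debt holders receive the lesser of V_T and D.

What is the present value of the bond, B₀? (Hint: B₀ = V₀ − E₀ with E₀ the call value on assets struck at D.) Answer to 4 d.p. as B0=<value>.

B0=144.8131

d₁ = [ln(V₀/D) + (r + σ²/2)T] / (σ√T)
   = [ln(406.7839/217.0062) + (0.0479 + 0.5·0.3252²)·6.6512] / (0.3252·√6.6512)
   = [0.628356 + 0.670291] / 0.838688 = 1.548427
d₂ = d₁ − σ√T = 1.548427 − 0.838688 = 0.709739
N(d₁) = 0.939240,  N(d₂) = 0.761067,  e^(−rT) = 0.727172
E₀ = V₀·N(d₁) − D·e^(−rT)·N(d₂)
   = 406.7839·0.939240 − 217.0062·0.727172·0.761067 = 261.970840
B₀ = V₀ − E₀ = 406.7839 − 261.970840 = 144.813060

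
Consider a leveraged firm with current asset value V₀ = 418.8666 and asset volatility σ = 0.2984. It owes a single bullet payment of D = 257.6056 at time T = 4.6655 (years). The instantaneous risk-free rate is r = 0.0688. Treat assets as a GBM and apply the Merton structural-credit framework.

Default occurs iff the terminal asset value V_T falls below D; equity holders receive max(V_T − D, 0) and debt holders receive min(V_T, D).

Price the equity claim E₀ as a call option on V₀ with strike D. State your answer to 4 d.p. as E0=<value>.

E0=240.7548

d₁ = [ln(V₀/D) + (r + σ²/2)T] / (σ√T)
   = [ln(418.8666/257.6056) + (0.0688 + 0.5·0.2984²)·4.6655] / (0.2984·√4.6655)
   = [0.486123 + 0.528700] / 0.644537 = 1.574499
d₂ = d₁ − σ√T = 1.574499 − 0.644537 = 0.929962
N(d₁) = 0.942314,  N(d₂) = 0.823805,  e^(−rT) = 0.725433
E₀ = V₀·N(d₁) − D·e^(−rT)·N(d₂)
   = 418.8666·0.942314 − 257.6056·0.725433·0.823805 = 240.754828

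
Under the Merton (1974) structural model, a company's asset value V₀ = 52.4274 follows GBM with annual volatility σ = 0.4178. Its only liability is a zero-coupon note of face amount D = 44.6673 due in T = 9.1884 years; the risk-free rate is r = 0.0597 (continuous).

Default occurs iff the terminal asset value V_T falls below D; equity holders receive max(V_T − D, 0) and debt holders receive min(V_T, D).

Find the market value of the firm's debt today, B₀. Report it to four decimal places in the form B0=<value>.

d₁ = [ln(V₀/D) + (r + σ²/2)T] / (σ√T)
   = [ln(52.4274/44.6673) + (0.0597 + 0.5·0.4178²)·9.1884] / (0.4178·√9.1884)
   = [0.160188 + 1.350497] / 1.266451 = 1.192849
d₂ = d₁ − σ√T = 1.192849 − 1.266451 = -0.073602
N(d₁) = 0.883536,  N(d₂) = 0.470663,  e^(−rT) = 0.577788
E₀ = V₀·N(d₁) − D·e^(−rT)·N(d₂)
   = 52.4274·0.883536 − 44.6673·0.577788·0.470663 = 34.174479
B₀ = V₀ − E₀ = 52.4274 − 34.174479 = 18.252921

B0=18.2529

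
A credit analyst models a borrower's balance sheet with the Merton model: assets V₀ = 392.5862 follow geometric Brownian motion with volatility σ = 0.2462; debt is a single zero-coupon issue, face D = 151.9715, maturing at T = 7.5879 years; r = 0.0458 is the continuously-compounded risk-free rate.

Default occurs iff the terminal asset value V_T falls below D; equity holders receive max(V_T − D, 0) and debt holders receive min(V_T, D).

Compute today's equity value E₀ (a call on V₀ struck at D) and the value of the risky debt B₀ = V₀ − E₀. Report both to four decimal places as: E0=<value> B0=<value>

d₁ = [ln(V₀/D) + (r + σ²/2)T] / (σ√T)
   = [ln(392.5862/151.9715) + (0.0458 + 0.5·0.2462²)·7.5879] / (0.2462·√7.5879)
   = [0.949063 + 0.577494] / 0.678186 = 2.250941
d₂ = d₁ − σ√T = 2.250941 − 0.678186 = 1.572755
N(d₁) = 0.987805,  N(d₂) = 0.942112,  e^(−rT) = 0.706434
E₀ = V₀·N(d₁) − D·e^(−rT)·N(d₂)
   = 392.5862·0.987805 − 151.9715·0.706434·0.942112 = 286.655659
B₀ = V₀ − E₀ = 392.5862 − 286.655659 = 105.930541

E0=286.6557 B0=105.9305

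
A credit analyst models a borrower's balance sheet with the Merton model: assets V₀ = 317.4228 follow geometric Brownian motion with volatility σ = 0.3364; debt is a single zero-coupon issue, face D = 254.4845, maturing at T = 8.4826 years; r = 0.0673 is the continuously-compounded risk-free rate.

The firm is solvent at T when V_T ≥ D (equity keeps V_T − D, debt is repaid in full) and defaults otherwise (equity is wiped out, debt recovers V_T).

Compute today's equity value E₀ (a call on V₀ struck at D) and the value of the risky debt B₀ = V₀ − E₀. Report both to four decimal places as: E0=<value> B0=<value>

E0=196.7397 B0=120.6831

d₁ = [ln(V₀/D) + (r + σ²/2)T] / (σ√T)
   = [ln(317.4228/254.4845) + (0.0673 + 0.5·0.3364²)·8.4826] / (0.3364·√8.4826)
   = [0.220995 + 1.050846] / 0.979762 = 1.298112
d₂ = d₁ − σ√T = 1.298112 − 0.979762 = 0.318350
N(d₁) = 0.902876,  N(d₂) = 0.624890,  e^(−rT) = 0.565029
E₀ = V₀·N(d₁) − D·e^(−rT)·N(d₂)
   = 317.4228·0.902876 − 254.4845·0.565029·0.624890 = 196.739674
B₀ = V₀ − E₀ = 317.4228 − 196.739674 = 120.683126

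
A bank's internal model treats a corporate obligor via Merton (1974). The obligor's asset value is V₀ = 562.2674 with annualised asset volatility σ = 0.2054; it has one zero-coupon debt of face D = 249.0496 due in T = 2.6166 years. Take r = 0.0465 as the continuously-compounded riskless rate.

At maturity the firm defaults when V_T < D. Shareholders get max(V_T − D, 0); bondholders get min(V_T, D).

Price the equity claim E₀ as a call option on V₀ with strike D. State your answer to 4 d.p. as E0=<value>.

E0=341.8323

d₁ = [ln(V₀/D) + (r + σ²/2)T] / (σ√T)
   = [ln(562.2674/249.0496) + (0.0465 + 0.5·0.2054²)·2.6166] / (0.2054·√2.6166)
   = [0.814325 + 0.176868] / 0.332253 = 2.983248
d₂ = d₁ − σ√T = 2.983248 − 0.332253 = 2.650995
N(d₁) = 0.998574,  N(d₂) = 0.995987,  e^(−rT) = 0.885439
E₀ = V₀·N(d₁) − D·e^(−rT)·N(d₂)
   = 562.2674·0.998574 − 249.0496·0.885439·0.995987 = 341.832285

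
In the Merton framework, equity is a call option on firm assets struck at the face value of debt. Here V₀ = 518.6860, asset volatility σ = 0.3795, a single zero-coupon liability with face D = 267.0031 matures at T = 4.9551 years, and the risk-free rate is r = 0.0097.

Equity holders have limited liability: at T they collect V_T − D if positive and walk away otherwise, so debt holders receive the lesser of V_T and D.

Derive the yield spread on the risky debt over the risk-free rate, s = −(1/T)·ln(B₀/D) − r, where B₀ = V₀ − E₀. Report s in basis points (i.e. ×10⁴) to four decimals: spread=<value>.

spread=274.9041

d₁ = [ln(V₀/D) + (r + σ²/2)T] / (σ√T)
   = [ln(518.6860/267.0031) + (0.0097 + 0.5·0.3795²)·4.9551] / (0.3795·√4.9551)
   = [0.664038 + 0.404882] / 0.844769 = 1.265340
d₂ = d₁ − σ√T = 1.265340 − 0.844769 = 0.420571
N(d₁) = 0.897125,  N(d₂) = 0.662966,  e^(−rT) = 0.953072
E₀ = V₀·N(d₁) − D·e^(−rT)·N(d₂)
   = 518.6860·0.897125 − 267.0031·0.953072·0.662966 = 296.619241
B₀ = V₀ − E₀ = 518.6860 − 296.619241 = 222.066759
spread = −(1/T)·ln(B₀/D) − r = −(1/4.9551)·ln(222.066759/267.0031) − 0.0097 = 0.02749041
in basis points: 0.02749041 × 10⁴ = 274.9041 bp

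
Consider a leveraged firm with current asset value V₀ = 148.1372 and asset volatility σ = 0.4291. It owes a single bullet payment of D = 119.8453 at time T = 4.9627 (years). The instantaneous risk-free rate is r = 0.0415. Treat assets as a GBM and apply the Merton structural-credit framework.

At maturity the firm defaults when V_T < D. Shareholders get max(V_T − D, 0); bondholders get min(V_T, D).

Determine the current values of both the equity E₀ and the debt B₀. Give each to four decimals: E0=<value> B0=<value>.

E0=74.2804 B0=73.8568

d₁ = [ln(V₀/D) + (r + σ²/2)T] / (σ√T)
   = [ln(148.1372/119.8453) + (0.0415 + 0.5·0.4291²)·4.9627] / (0.4291·√4.9627)
   = [0.211937 + 0.662835] / 0.955911 = 0.915119
d₂ = d₁ − σ√T = 0.915119 − 0.955911 = -0.040792
N(d₁) = 0.819935,  N(d₂) = 0.483731,  e^(−rT) = 0.813872
E₀ = V₀·N(d₁) − D·e^(−rT)·N(d₂)
   = 148.1372·0.819935 − 119.8453·0.813872·0.483731 = 74.280442
B₀ = V₀ − E₀ = 148.1372 − 74.280442 = 73.856758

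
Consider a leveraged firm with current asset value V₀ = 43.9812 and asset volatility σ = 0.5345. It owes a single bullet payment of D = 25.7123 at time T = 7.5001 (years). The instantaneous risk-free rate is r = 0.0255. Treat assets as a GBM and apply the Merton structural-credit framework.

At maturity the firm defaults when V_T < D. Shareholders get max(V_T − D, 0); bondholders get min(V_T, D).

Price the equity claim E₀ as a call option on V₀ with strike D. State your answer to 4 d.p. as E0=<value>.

E0=30.5166

d₁ = [ln(V₀/D) + (r + σ²/2)T] / (σ√T)
   = [ln(43.9812/25.7123) + (0.0255 + 0.5·0.5345²)·7.5001] / (0.5345·√7.5001)
   = [0.536793 + 1.262605] / 1.463798 = 1.229266
d₂ = d₁ − σ√T = 1.229266 − 1.463798 = -0.234532
N(d₁) = 0.890514,  N(d₂) = 0.407286,  e^(−rT) = 0.825924
E₀ = V₀·N(d₁) − D·e^(−rT)·N(d₂)
   = 43.9812·0.890514 − 25.7123·0.825924·0.407286 = 30.516584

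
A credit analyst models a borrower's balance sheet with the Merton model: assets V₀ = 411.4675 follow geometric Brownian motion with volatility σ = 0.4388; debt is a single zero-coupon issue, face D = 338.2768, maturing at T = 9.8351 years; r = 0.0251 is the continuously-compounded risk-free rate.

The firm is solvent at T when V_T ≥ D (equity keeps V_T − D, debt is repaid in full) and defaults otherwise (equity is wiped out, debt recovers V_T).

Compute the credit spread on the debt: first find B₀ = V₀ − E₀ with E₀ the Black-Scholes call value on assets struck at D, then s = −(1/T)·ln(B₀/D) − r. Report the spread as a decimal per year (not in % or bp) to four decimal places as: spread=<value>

spread=0.0519

d₁ = [ln(V₀/D) + (r + σ²/2)T] / (σ√T)
   = [ln(411.4675/338.2768) + (0.0251 + 0.5·0.4388²)·9.8351] / (0.4388·√9.8351)
   = [0.195866 + 1.193713] / 1.376119 = 1.009781
d₂ = d₁ − σ√T = 1.009781 − 1.376119 = -0.366338
N(d₁) = 0.843700,  N(d₂) = 0.357056,  e^(−rT) = 0.781249
E₀ = V₀·N(d₁) − D·e^(−rT)·N(d₂)
   = 411.4675·0.843700 − 338.2768·0.781249·0.357056 = 252.792748
B₀ = V₀ − E₀ = 411.4675 − 252.792748 = 158.674752
spread = −(1/T)·ln(B₀/D) − r = −(1/9.8351)·ln(158.674752/338.2768) − 0.0251 = 0.05187003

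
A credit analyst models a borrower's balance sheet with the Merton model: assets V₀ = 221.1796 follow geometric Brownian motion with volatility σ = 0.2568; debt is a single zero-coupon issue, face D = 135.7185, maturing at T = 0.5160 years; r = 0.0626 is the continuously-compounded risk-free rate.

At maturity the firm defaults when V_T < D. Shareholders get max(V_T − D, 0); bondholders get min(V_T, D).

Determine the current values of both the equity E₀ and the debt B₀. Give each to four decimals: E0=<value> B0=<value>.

d₁ = [ln(V₀/D) + (r + σ²/2)T] / (σ√T)
   = [ln(221.1796/135.7185) + (0.0626 + 0.5·0.2568²)·0.5160] / (0.2568·√0.5160)
   = [0.488392 + 0.049316] / 0.184468 = 2.914919
d₂ = d₁ − σ√T = 2.914919 − 0.184468 = 2.730452
N(d₁) = 0.998221,  N(d₂) = 0.996838,  e^(−rT) = 0.968215
E₀ = V₀·N(d₁) − D·e^(−rT)·N(d₂)
   = 221.1796·0.998221 − 135.7185·0.968215·0.996838 = 89.797071
B₀ = V₀ − E₀ = 221.1796 − 89.797071 = 131.382529

E0=89.7971 B0=131.3825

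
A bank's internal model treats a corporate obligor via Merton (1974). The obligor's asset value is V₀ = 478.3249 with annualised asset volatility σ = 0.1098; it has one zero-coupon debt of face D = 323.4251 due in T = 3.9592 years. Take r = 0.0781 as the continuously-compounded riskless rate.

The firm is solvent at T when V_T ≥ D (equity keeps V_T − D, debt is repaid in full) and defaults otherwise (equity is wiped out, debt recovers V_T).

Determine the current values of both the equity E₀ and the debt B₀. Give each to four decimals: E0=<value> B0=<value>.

d₁ = [ln(V₀/D) + (r + σ²/2)T] / (σ√T)
   = [ln(478.3249/323.4251) + (0.0781 + 0.5·0.1098²)·3.9592] / (0.1098·√3.9592)
   = [0.391323 + 0.333080] / 0.218477 = 3.315689
d₂ = d₁ − σ√T = 3.315689 − 0.218477 = 3.097212
N(d₁) = 0.999543,  N(d₂) = 0.999023,  e^(−rT) = 0.734024
E₀ = V₀·N(d₁) − D·e^(−rT)·N(d₂)
   = 478.3249·0.999543 − 323.4251·0.734024·0.999023 = 240.936353
B₀ = V₀ − E₀ = 478.3249 − 240.936353 = 237.388547

E0=240.9364 B0=237.3885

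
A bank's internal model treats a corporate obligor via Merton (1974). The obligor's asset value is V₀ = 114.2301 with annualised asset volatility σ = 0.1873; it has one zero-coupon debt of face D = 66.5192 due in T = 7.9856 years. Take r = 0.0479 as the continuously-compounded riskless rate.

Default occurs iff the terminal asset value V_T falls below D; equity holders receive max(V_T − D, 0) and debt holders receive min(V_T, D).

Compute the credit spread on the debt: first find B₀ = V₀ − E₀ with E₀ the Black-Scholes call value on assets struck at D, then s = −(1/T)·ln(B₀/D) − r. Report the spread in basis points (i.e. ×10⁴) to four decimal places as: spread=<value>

d₁ = [ln(V₀/D) + (r + σ²/2)T] / (σ√T)
   = [ln(114.2301/66.5192) + (0.0479 + 0.5·0.1873²)·7.9856] / (0.1873·√7.9856)
   = [0.540724 + 0.522583] / 0.529287 = 2.008941
d₂ = d₁ − σ√T = 2.008941 − 0.529287 = 1.479653
N(d₁) = 0.977728,  N(d₂) = 0.930517,  e^(−rT) = 0.682147
E₀ = V₀·N(d₁) − D·e^(−rT)·N(d₂)
   = 114.2301·0.977728 − 66.5192·0.682147·0.930517 = 69.462980
B₀ = V₀ − E₀ = 114.2301 − 69.462980 = 44.767120
spread = −(1/T)·ln(B₀/D) − r = −(1/7.9856)·ln(44.767120/66.5192) − 0.0479 = 0.00169135
in basis points: 0.00169135 × 10⁴ = 16.9135 bp

spread=16.9135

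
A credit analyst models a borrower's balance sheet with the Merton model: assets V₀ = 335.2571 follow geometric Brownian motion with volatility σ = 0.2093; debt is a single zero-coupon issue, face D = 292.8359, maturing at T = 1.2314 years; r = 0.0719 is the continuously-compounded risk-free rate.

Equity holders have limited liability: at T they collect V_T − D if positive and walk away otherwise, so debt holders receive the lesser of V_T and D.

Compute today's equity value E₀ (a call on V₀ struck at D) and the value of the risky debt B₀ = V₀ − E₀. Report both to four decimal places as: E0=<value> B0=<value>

E0=73.4203 B0=261.8368

d₁ = [ln(V₀/D) + (r + σ²/2)T] / (σ√T)
   = [ln(335.2571/292.8359) + (0.0719 + 0.5·0.2093²)·1.2314] / (0.2093·√1.2314)
   = [0.135285 + 0.115509] / 0.232257 = 1.079815
d₂ = d₁ − σ√T = 1.079815 − 0.232257 = 0.847558
N(d₁) = 0.859888,  N(d₂) = 0.801658,  e^(−rT) = 0.915269
E₀ = V₀·N(d₁) − D·e^(−rT)·N(d₂)
   = 335.2571·0.859888 − 292.8359·0.915269·0.801658 = 73.420288
B₀ = V₀ − E₀ = 335.2571 − 73.420288 = 261.836812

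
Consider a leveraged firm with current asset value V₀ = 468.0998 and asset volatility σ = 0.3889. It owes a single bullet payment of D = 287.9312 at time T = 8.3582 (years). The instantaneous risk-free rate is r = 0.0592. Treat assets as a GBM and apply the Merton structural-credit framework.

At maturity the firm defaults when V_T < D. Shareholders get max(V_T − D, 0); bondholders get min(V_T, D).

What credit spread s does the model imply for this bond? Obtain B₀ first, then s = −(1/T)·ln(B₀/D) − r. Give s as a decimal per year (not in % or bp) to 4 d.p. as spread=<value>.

d₁ = [ln(V₀/D) + (r + σ²/2)T] / (σ√T)
   = [ln(468.0998/287.9312) + (0.0592 + 0.5·0.3889²)·8.3582] / (0.3889·√8.3582)
   = [0.485960 + 1.126866] / 1.124331 = 1.434476
d₂ = d₁ − σ√T = 1.434476 − 1.124331 = 0.310144
N(d₁) = 0.924282,  N(d₂) = 0.621774,  e^(−rT) = 0.609690
E₀ = V₀·N(d₁) − D·e^(−rT)·N(d₂)
   = 468.0998·0.924282 − 287.9312·0.609690·0.621774 = 323.504441
B₀ = V₀ − E₀ = 468.0998 − 323.504441 = 144.595359
spread = −(1/T)·ln(B₀/D) − r = −(1/8.3582)·ln(144.595359/287.9312) − 0.0592 = 0.02320798

spread=0.0232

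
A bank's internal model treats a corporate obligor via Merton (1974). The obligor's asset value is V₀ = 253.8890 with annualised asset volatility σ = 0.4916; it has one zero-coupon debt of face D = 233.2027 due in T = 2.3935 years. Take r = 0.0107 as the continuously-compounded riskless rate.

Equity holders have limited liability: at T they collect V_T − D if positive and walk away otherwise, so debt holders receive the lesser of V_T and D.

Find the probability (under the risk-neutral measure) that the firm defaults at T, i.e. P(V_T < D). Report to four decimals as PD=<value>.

d₁ = [ln(V₀/D) + (r + σ²/2)T] / (σ√T)
   = [ln(253.8890/233.2027) + (0.0107 + 0.5·0.4916²)·2.3935] / (0.4916·√2.3935)
   = [0.084989 + 0.314830] / 0.760551 = 0.525696
d₂ = d₁ − σ√T = 0.525696 − 0.760551 = -0.234855
risk-neutral PD = N(−d₂) = N(0.234855) = 0.592840

PD=0.5928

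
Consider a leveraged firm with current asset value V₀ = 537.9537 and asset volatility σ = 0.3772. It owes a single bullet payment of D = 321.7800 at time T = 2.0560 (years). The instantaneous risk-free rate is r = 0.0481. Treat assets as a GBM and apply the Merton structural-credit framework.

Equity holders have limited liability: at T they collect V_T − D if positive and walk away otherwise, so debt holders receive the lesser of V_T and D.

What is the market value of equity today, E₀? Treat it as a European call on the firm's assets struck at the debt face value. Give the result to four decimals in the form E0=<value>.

d₁ = [ln(V₀/D) + (r + σ²/2)T] / (σ√T)
   = [ln(537.9537/321.7800) + (0.0481 + 0.5·0.3772²)·2.0560] / (0.3772·√2.0560)
   = [0.513904 + 0.245157] / 0.540858 = 1.403440
d₂ = d₁ − σ√T = 1.403440 − 0.540858 = 0.862582
N(d₁) = 0.919757,  N(d₂) = 0.805816,  e^(−rT) = 0.905839
E₀ = V₀·N(d₁) − D·e^(−rT)·N(d₂)
   = 537.9537·0.919757 − 321.7800·0.905839·0.805816 = 259.906697

E0=259.9067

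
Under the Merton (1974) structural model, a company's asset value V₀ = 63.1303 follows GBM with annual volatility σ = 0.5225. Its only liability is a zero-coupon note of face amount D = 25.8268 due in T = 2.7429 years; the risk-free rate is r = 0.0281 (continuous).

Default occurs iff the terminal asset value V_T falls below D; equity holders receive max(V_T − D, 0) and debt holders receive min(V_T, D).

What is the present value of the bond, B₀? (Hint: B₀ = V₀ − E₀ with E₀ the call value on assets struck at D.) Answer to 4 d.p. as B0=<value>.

d₁ = [ln(V₀/D) + (r + σ²/2)T] / (σ√T)
   = [ln(63.1303/25.8268) + (0.0281 + 0.5·0.5225²)·2.7429] / (0.5225·√2.7429)
   = [0.893788 + 0.451490] / 0.865349 = 1.554608
d₂ = d₁ − σ√T = 1.554608 − 0.865349 = 0.689259
N(d₁) = 0.939980,  N(d₂) = 0.754670,  e^(−rT) = 0.925820
E₀ = V₀·N(d₁) − D·e^(−rT)·N(d₂)
   = 63.1303·0.939980 − 25.8268·0.925820·0.754670 = 41.296350
B₀ = V₀ − E₀ = 63.1303 − 41.296350 = 21.833950

B0=21.8339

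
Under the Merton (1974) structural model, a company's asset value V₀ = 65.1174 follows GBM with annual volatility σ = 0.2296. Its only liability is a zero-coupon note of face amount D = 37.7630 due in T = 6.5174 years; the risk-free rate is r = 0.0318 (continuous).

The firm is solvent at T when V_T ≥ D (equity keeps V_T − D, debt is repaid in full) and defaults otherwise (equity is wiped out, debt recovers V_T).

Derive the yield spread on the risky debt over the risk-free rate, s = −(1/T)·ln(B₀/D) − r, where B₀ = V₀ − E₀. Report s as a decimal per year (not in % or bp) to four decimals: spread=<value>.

spread=0.0061

d₁ = [ln(V₀/D) + (r + σ²/2)T] / (σ√T)
   = [ln(65.1174/37.7630) + (0.0318 + 0.5·0.2296²)·6.5174] / (0.2296·√6.5174)
   = [0.544862 + 0.379039] / 0.586150 = 1.576219
d₂ = d₁ − σ√T = 1.576219 − 0.586150 = 0.990069
N(d₁) = 0.942512,  N(d₂) = 0.838930,  e^(−rT) = 0.812814
E₀ = V₀·N(d₁) − D·e^(−rT)·N(d₂)
   = 65.1174·0.942512 − 37.7630·0.812814·0.838930 = 35.623605
B₀ = V₀ − E₀ = 65.1174 − 35.623605 = 29.493795
spread = −(1/T)·ln(B₀/D) − r = −(1/6.5174)·ln(29.493795/37.7630) − 0.0318 = 0.00612155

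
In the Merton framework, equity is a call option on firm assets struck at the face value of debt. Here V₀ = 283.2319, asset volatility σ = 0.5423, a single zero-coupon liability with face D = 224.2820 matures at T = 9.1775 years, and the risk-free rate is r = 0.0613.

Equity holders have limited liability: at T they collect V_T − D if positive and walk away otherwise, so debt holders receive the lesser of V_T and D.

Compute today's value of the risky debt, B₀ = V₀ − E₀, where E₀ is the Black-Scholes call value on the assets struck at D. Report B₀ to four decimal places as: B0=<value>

B0=74.1646

d₁ = [ln(V₀/D) + (r + σ²/2)T] / (σ√T)
   = [ln(283.2319/224.2820) + (0.0613 + 0.5·0.5423²)·9.1775] / (0.5423·√9.1775)
   = [0.233362 + 1.912083] / 1.642865 = 1.305917
d₂ = d₁ − σ√T = 1.305917 − 1.642865 = -0.336948
N(d₁) = 0.904210,  N(d₂) = 0.368078,  e^(−rT) = 0.569737
E₀ = V₀·N(d₁) − D·e^(−rT)·N(d₂)
   = 283.2319·0.904210 − 224.2820·0.569737·0.368078 = 209.067348
B₀ = V₀ − E₀ = 283.2319 − 209.067348 = 74.164552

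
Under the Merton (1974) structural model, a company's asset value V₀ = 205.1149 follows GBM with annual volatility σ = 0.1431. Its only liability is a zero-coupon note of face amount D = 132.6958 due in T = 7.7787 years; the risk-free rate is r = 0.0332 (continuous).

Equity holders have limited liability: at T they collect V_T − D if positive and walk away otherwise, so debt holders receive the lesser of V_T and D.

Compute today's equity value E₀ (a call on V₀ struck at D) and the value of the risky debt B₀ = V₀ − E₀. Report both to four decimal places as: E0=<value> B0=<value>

E0=103.5698 B0=101.5451

d₁ = [ln(V₀/D) + (r + σ²/2)T] / (σ√T)
   = [ln(205.1149/132.6958) + (0.0332 + 0.5·0.1431²)·7.7787] / (0.1431·√7.7787)
   = [0.435511 + 0.337897] / 0.399110 = 1.937830
d₂ = d₁ − σ√T = 1.937830 − 0.399110 = 1.538720
N(d₁) = 0.973678,  N(d₂) = 0.938064,  e^(−rT) = 0.772400
E₀ = V₀·N(d₁) − D·e^(−rT)·N(d₂)
   = 205.1149·0.973678 − 132.6958·0.772400·0.938064 = 103.569767
B₀ = V₀ − E₀ = 205.1149 − 103.569767 = 101.545133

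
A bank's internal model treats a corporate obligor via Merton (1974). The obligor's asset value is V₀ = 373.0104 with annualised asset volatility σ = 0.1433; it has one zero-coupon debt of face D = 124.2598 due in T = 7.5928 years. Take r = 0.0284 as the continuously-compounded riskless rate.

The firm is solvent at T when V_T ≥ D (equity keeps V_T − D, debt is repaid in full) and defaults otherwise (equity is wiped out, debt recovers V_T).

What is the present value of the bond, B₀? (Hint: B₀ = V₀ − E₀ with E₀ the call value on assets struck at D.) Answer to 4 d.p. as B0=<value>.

B0=100.1485

d₁ = [ln(V₀/D) + (r + σ²/2)T] / (σ√T)
   = [ln(373.0104/124.2598) + (0.0284 + 0.5·0.1433²)·7.5928] / (0.1433·√7.5928)
   = [1.099232 + 0.293594] / 0.394864 = 3.527359
d₂ = d₁ − σ√T = 3.527359 − 0.394864 = 3.132495
N(d₁) = 0.999790,  N(d₂) = 0.999133,  e^(−rT) = 0.806029
E₀ = V₀·N(d₁) − D·e^(−rT)·N(d₂)
   = 373.0104·0.999790 − 124.2598·0.806029·0.999133 = 272.861912
B₀ = V₀ − E₀ = 373.0104 − 272.861912 = 100.148488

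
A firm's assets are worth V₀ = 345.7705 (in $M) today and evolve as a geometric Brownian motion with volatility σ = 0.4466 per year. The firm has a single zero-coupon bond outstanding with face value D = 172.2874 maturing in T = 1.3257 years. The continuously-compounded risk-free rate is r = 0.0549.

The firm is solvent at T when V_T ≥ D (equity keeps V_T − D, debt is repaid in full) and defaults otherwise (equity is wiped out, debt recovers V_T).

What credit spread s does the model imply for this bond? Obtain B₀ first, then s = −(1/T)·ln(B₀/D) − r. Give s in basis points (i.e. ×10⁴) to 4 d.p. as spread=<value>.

spread=166.2850

d₁ = [ln(V₀/D) + (r + σ²/2)T] / (σ√T)
   = [ln(345.7705/172.2874) + (0.0549 + 0.5·0.4466²)·1.3257] / (0.4466·√1.3257)
   = [0.696611 + 0.204987] / 0.514211 = 1.753363
d₂ = d₁ − σ√T = 1.753363 − 0.514211 = 1.239152
N(d₁) = 0.960230,  N(d₂) = 0.892355,  e^(−rT) = 0.929804
E₀ = V₀·N(d₁) − D·e^(−rT)·N(d₂)
   = 345.7705·0.960230 − 172.2874·0.929804·0.892355 = 189.069633
B₀ = V₀ − E₀ = 345.7705 − 189.069633 = 156.700867
spread = −(1/T)·ln(B₀/D) − r = −(1/1.3257)·ln(156.700867/172.2874) − 0.0549 = 0.01662850
in basis points: 0.01662850 × 10⁴ = 166.2850 bp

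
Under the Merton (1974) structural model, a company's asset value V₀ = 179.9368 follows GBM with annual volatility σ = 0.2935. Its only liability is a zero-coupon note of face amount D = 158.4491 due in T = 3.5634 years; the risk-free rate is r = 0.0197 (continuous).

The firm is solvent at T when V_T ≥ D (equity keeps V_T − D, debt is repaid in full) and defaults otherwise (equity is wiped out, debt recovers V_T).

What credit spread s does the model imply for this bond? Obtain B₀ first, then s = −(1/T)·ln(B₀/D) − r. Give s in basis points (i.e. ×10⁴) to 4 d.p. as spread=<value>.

d₁ = [ln(V₀/D) + (r + σ²/2)T] / (σ√T)
   = [ln(179.9368/158.4491) + (0.0197 + 0.5·0.2935²)·3.5634] / (0.2935·√3.5634)
   = [0.127172 + 0.223679] / 0.554039 = 0.633260
d₂ = d₁ − σ√T = 0.633260 − 0.554039 = 0.079221
N(d₁) = 0.736718,  N(d₂) = 0.531572,  e^(−rT) = 0.932208
E₀ = V₀·N(d₁) − D·e^(−rT)·N(d₂)
   = 179.9368·0.736718 − 158.4491·0.932208·0.531572 = 54.045550
B₀ = V₀ − E₀ = 179.9368 − 54.045550 = 125.891250
spread = −(1/T)·ln(B₀/D) − r = −(1/3.5634)·ln(125.891250/158.4491) − 0.0197 = 0.04484930
in basis points: 0.04484930 × 10⁴ = 448.4930 bp

spread=448.4930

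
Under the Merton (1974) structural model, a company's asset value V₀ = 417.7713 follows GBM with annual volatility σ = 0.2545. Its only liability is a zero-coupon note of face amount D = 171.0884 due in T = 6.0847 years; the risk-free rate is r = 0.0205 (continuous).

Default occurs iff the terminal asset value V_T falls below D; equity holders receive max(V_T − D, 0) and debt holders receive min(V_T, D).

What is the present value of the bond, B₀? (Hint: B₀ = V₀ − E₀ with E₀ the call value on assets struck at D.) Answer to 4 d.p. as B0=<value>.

B0=147.6604

d₁ = [ln(V₀/D) + (r + σ²/2)T] / (σ√T)
   = [ln(417.7713/171.0884) + (0.0205 + 0.5·0.2545²)·6.0847] / (0.2545·√6.0847)
   = [0.892754 + 0.321790] / 0.627780 = 1.934665
d₂ = d₁ − σ√T = 1.934665 − 0.627780 = 1.306885
N(d₁) = 0.973484,  N(d₂) = 0.904374,  e^(−rT) = 0.882730
E₀ = V₀·N(d₁) − D·e^(−rT)·N(d₂)
   = 417.7713·0.973484 − 171.0884·0.882730·0.904374 = 270.110878
B₀ = V₀ − E₀ = 417.7713 − 270.110878 = 147.660422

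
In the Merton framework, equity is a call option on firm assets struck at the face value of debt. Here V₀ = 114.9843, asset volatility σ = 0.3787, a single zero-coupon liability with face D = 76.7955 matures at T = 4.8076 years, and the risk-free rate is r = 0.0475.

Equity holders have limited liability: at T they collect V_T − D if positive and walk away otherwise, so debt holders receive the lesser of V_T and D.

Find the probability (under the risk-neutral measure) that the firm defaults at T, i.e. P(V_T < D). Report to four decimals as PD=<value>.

PD=0.3647

d₁ = [ln(V₀/D) + (r + σ²/2)T] / (σ√T)
   = [ln(114.9843/76.7955) + (0.0475 + 0.5·0.3787²)·4.8076] / (0.3787·√4.8076)
   = [0.403650 + 0.573099] / 0.830347 = 1.176314
d₂ = d₁ − σ√T = 1.176314 − 0.830347 = 0.345967
risk-neutral PD = N(−d₂) = N(-0.345967) = 0.364684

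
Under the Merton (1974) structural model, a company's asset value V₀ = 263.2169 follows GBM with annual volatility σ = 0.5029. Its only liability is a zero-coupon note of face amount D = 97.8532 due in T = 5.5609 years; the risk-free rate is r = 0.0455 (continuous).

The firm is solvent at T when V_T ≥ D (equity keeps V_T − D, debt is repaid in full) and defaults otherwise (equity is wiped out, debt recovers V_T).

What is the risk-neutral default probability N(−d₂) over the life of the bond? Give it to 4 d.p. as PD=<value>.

PD=0.3246

d₁ = [ln(V₀/D) + (r + σ²/2)T] / (σ√T)
   = [ln(263.2169/97.8532) + (0.0455 + 0.5·0.5029²)·5.5609] / (0.5029·√5.5609)
   = [0.989510 + 0.956220] / 1.185917 = 1.640697
d₂ = d₁ − σ√T = 1.640697 − 1.185917 = 0.454780
risk-neutral PD = N(−d₂) = N(-0.454780) = 0.324634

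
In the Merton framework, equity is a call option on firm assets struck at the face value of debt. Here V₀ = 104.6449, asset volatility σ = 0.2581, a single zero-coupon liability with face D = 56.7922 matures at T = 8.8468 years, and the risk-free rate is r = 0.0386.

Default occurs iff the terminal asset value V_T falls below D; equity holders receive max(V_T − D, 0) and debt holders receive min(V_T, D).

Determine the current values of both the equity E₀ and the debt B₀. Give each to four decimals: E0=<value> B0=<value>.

d₁ = [ln(V₀/D) + (r + σ²/2)T] / (σ√T)
   = [ln(104.6449/56.7922) + (0.0386 + 0.5·0.2581²)·8.8468] / (0.2581·√8.8468)
   = [0.611174 + 0.636154] / 0.767682 = 1.624798
d₂ = d₁ − σ√T = 1.624798 − 0.767682 = 0.857117
N(d₁) = 0.947897,  N(d₂) = 0.804310,  e^(−rT) = 0.710713
E₀ = V₀·N(d₁) − D·e^(−rT)·N(d₂)
   = 104.6449·0.947897 − 56.7922·0.710713·0.804310 = 66.728286
B₀ = V₀ − E₀ = 104.6449 − 66.728286 = 37.916614

E0=66.7283 B0=37.9166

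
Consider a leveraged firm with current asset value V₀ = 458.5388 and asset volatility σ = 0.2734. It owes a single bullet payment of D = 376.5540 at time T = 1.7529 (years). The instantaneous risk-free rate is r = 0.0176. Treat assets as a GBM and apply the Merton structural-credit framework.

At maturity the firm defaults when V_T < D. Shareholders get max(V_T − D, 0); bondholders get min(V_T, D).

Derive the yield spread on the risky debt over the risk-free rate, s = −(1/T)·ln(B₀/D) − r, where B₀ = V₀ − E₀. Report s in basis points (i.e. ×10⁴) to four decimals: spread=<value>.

spread=381.1351

d₁ = [ln(V₀/D) + (r + σ²/2)T] / (σ√T)
   = [ln(458.5388/376.5540) + (0.0176 + 0.5·0.2734²)·1.7529] / (0.2734·√1.7529)
   = [0.196983 + 0.096364] / 0.361974 = 0.810410
d₂ = d₁ − σ√T = 0.810410 − 0.361974 = 0.448436
N(d₁) = 0.791148,  N(d₂) = 0.673081,  e^(−rT) = 0.969620
E₀ = V₀·N(d₁) − D·e^(−rT)·N(d₂)
   = 458.5388·0.791148 − 376.5540·0.969620·0.673081 = 117.020504
B₀ = V₀ − E₀ = 458.5388 − 117.020504 = 341.518296
spread = −(1/T)·ln(B₀/D) − r = −(1/1.7529)·ln(341.518296/376.5540) − 0.0176 = 0.03811351
in basis points: 0.03811351 × 10⁴ = 381.1351 bp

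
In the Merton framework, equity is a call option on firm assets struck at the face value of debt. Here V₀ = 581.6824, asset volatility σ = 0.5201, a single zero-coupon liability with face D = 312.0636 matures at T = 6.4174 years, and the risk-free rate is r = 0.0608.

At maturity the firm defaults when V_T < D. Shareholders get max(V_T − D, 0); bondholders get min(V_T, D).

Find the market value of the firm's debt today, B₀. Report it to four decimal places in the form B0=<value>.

d₁ = [ln(V₀/D) + (r + σ²/2)T] / (σ√T)
   = [ln(581.6824/312.0636) + (0.0608 + 0.5·0.5201²)·6.4174] / (0.5201·√6.4174)
   = [0.622718 + 1.258144] / 1.317548 = 1.427547
d₂ = d₁ − σ√T = 1.427547 − 1.317548 = 0.109999
N(d₁) = 0.923289,  N(d₂) = 0.543795,  e^(−rT) = 0.676936
E₀ = V₀·N(d₁) − D·e^(−rT)·N(d₂)
   = 581.6824·0.923289 − 312.0636·0.676936·0.543795 = 422.185705
B₀ = V₀ − E₀ = 581.6824 − 422.185705 = 159.496695

B0=159.4967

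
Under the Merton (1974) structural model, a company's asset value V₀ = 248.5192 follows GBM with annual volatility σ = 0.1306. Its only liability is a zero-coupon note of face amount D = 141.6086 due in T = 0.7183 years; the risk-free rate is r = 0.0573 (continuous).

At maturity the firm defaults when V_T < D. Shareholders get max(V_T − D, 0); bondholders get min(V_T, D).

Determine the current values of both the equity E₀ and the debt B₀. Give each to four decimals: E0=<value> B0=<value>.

E0=112.6207 B0=135.8985

d₁ = [ln(V₀/D) + (r + σ²/2)T] / (σ√T)
   = [ln(248.5192/141.6086) + (0.0573 + 0.5·0.1306²)·0.7183] / (0.1306·√0.7183)
   = [0.562453 + 0.047284] / 0.110687 = 5.508671
d₂ = d₁ − σ√T = 5.508671 − 0.110687 = 5.397984
N(d₁) = 1.000000,  N(d₂) = 1.000000,  e^(−rT) = 0.959677
E₀ = V₀·N(d₁) − D·e^(−rT)·N(d₂)
   = 248.5192·1.000000 − 141.6086·0.959677·1.000000 = 112.620695
B₀ = V₀ − E₀ = 248.5192 − 112.620695 = 135.898505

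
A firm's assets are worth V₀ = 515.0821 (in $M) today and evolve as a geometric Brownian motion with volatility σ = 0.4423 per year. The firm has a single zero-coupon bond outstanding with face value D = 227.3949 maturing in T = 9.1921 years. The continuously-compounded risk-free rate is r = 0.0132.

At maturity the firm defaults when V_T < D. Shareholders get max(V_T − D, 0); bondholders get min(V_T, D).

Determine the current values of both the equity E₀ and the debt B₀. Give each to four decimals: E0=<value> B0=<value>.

E0=368.0863 B0=146.9958

d₁ = [ln(V₀/D) + (r + σ²/2)T] / (σ√T)
   = [ln(515.0821/227.3949) + (0.0132 + 0.5·0.4423²)·9.1921] / (0.4423·√9.1921)
   = [0.817638 + 1.020458] / 1.340986 = 1.370705
d₂ = d₁ − σ√T = 1.370705 − 1.340986 = 0.029718
N(d₁) = 0.914766,  N(d₂) = 0.511854,  e^(−rT) = 0.885737
E₀ = V₀·N(d₁) − D·e^(−rT)·N(d₂)
   = 515.0821·0.914766 − 227.3949·0.885737·0.511854 = 368.086273
B₀ = V₀ − E₀ = 515.0821 − 368.086273 = 146.995827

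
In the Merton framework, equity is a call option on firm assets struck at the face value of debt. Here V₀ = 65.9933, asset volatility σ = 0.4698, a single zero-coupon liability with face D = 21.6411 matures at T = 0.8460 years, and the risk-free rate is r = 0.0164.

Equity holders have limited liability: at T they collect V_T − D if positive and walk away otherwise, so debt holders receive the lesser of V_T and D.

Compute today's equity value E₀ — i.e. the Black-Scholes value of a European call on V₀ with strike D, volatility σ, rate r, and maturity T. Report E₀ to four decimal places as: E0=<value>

E0=44.6728

d₁ = [ln(V₀/D) + (r + σ²/2)T] / (σ√T)
   = [ln(65.9933/21.6411) + (0.0164 + 0.5·0.4698²)·0.8460] / (0.4698·√0.8460)
   = [1.114959 + 0.107236] / 0.432114 = 2.828409
d₂ = d₁ − σ√T = 2.828409 − 0.432114 = 2.396295
N(d₁) = 0.997661,  N(d₂) = 0.991719,  e^(−rT) = 0.986221
E₀ = V₀·N(d₁) − D·e^(−rT)·N(d₂)
   = 65.9933·0.997661 − 21.6411·0.986221·0.991719 = 44.672764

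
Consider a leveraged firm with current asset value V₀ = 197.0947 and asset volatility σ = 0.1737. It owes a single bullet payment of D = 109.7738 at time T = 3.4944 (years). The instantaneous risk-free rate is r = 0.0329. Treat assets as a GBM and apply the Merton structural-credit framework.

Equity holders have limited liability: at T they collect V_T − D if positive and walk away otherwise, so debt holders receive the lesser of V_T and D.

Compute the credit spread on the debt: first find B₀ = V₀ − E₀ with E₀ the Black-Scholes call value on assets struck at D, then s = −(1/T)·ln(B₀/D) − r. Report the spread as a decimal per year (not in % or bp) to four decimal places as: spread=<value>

d₁ = [ln(V₀/D) + (r + σ²/2)T] / (σ√T)
   = [ln(197.0947/109.7738) + (0.0329 + 0.5·0.1737²)·3.4944] / (0.1737·√3.4944)
   = [0.585262 + 0.167682] / 0.324703 = 2.318871
d₂ = d₁ − σ√T = 2.318871 − 0.324703 = 1.994168
N(d₁) = 0.989799,  N(d₂) = 0.976933,  e^(−rT) = 0.891397
E₀ = V₀·N(d₁) − D·e^(−rT)·N(d₂)
   = 197.0947·0.989799 − 109.7738·0.891397·0.976933 = 99.489271
B₀ = V₀ − E₀ = 197.0947 − 99.489271 = 97.605429
spread = −(1/T)·ln(B₀/D) − r = −(1/3.4944)·ln(97.605429/109.7738) − 0.0329 = 0.00072202

spread=0.0007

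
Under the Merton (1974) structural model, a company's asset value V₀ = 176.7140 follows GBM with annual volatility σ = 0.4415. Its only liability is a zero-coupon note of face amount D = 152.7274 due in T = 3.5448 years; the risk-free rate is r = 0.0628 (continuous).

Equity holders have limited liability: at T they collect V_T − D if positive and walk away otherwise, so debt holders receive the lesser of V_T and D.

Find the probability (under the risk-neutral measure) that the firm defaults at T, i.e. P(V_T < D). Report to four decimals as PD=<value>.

PD=0.4890

d₁ = [ln(V₀/D) + (r + σ²/2)T] / (σ√T)
   = [ln(176.7140/152.7274) + (0.0628 + 0.5·0.4415²)·3.5448] / (0.4415·√3.5448)
   = [0.145878 + 0.568094] / 0.831240 = 0.858923
d₂ = d₁ − σ√T = 0.858923 − 0.831240 = 0.027683
risk-neutral PD = N(−d₂) = N(-0.027683) = 0.488957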